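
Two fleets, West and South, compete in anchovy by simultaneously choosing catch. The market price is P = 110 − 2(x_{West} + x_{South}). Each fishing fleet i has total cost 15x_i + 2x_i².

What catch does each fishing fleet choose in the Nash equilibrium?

Fishing fleet West's profit: π = x_{West}(110 − 2(x_{West} + x_{South})) − 15x_{West} − 2x_{West}².
∂π/∂x_{West} = 95 − 8x_{West} − 2x_{South} = 0, so x_{West} = 11.875 − 0.25x_{South}.
By symmetry x_{South} = x_{West}; substituting into the reaction function, 1.25x_{West} = 11.875 and x_{West} = 9.5.

9.5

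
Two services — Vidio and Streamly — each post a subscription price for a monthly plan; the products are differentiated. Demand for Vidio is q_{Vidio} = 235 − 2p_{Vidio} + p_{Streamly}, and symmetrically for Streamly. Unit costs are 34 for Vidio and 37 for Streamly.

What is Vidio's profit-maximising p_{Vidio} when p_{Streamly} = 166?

117.25

Vidio's profit: π = (p_{Vidio} − 34)(235 − 2p_{Vidio} + p_{Streamly}).
∂π/∂p_{Vidio} = 303 − 4p_{Vidio} + p_{Streamly} = 0 ⇒ p_{Vidio} = 75.75 + 0.25p_{Streamly}.
At p_{Streamly} = 166: p_{Vidio} = 75.75 + 0.25·166 = 117.25.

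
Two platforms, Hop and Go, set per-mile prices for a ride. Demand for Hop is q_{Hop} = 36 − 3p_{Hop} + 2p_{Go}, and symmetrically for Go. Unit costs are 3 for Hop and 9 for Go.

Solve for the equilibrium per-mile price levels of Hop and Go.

12.375, 14.625

Hop's profit: π = (p_{Hop} − 3)(36 − 3p_{Hop} + 2p_{Go}).
∂π/∂p_{Hop} = 45 − 6p_{Hop} + 2p_{Go} = 0 ⇒ p_{Hop} = 7.5 + (1/3)p_{Go}.
Similarly p_{Go} = 10.5 + (1/3)p_{Hop}.
Plugging p_{Go} into Hop's best response: p_{Hop} = 7.5 + (1/3)(10.5 + (1/3)p_{Hop}) ⇒ (8/9)p_{Hop} = 11, so p_{Hop} = 12.375.
Then p_{Go} = 10.5 + (1/3)·12.375 = 14.625.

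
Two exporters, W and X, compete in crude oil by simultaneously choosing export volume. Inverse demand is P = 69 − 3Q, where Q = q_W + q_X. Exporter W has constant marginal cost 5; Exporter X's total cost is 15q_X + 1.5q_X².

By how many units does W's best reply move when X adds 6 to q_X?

-3

Exporter W's profit: π = q_W(69 − 3(q_W + q_X)) − 5q_W.
∂π/∂q_W = 64 − 6q_W − 3q_X = 0, so q_W = 32/3 − 0.5q_X.
The reaction-function slope is −0.5, so a 6-unit rise in q_X moves q_W by −0.5 × 6 = −3. W's best response falls — the actions are strategic substitutes.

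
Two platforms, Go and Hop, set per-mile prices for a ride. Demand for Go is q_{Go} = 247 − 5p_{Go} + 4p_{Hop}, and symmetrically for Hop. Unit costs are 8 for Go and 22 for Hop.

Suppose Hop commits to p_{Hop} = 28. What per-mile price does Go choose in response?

Go's profit: π = (p_{Go} − 8)(247 − 5p_{Go} + 4p_{Hop}).
∂π/∂p_{Go} = 287 − 10p_{Go} + 4p_{Hop} = 0 ⇒ p_{Go} = 28.7 + 0.4p_{Hop}.
At p_{Hop} = 28: p_{Go} = 28.7 + 0.4·28 = 39.9.

39.9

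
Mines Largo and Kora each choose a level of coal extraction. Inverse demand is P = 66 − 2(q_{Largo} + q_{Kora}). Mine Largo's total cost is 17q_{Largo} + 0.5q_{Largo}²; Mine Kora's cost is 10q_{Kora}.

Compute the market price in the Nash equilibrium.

32.75

Mine Largo's profit: π = q_{Largo}(66 − 2(q_{Largo} + q_{Kora})) − 17q_{Largo} − 0.5q_{Largo}².
∂π/∂q_{Largo} = 49 − 5q_{Largo} − 2q_{Kora} = 0, so q_{Largo} = 9.8 − 0.4q_{Kora}.
For Kora: ∂π/∂q_{Kora} = 56 − 4q_{Kora} − 2q_{Largo} = 0 ⇒ q_{Kora} = 14 − 0.5q_{Largo}.
Solving the two reaction functions simultaneously: (1 − (−0.4)(−0.5))q_{Largo} = 9.8 − 0.4·14, so 0.8q_{Largo} = 4.2 and q_{Largo} = 5.25.
Then q_{Kora} = 14 − 0.5·5.25 = 11.375.
Equilibrium price: P = 66 − 2·16.625 = 32.75.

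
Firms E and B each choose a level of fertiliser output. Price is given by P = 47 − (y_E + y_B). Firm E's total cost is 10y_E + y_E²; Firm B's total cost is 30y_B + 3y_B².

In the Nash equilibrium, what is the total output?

10

Firm E's profit: π = y_E(47 − (y_E + y_B)) − 10y_E − y_E².
∂π/∂y_E = 37 − 4y_E − y_B = 0, so y_E = 9.25 − 0.25y_B.
For B: ∂π/∂y_B = 17 − 8y_B − y_E = 0 ⇒ y_B = 2.125 − 0.125y_E.
Plugging y_B into E's best response: y_E = 9.25 − 0.25(2.125 − 0.125y_E) ⇒ (31/32)y_E = 279/32, so y_E = 9.
Then y_B = 2.125 − 0.125·9 = 1.
Total output: 9 + 1 = 10.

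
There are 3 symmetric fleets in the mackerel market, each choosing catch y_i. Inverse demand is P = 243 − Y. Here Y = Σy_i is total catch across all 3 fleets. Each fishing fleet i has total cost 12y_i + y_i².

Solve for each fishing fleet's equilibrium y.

38.5

A representative fishing fleet's profit is π_i = y_i(243 − Y) − 12y_i − y_i², with Y = y_i + Σ_{j≠i} y_j.
First-order condition: 231 − 4y_i − Σ_{j≠i} y_j = 0.
Imposing symmetry (y_j = y for all j) turns Σ_{j≠i} y_j into 2y, so 231 = 6y and y = 38.5.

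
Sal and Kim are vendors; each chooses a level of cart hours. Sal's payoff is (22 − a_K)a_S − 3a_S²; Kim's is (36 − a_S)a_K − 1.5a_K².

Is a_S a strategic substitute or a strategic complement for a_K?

strategic substitutes

Expanding Sal's payoff: 22a_S − a_Ka_S − 3a_S².
∂π/∂a_S = 22 − a_K − 6a_S = 0, so a_S = 11/3 − (1/6)a_K.
The best-response slope da_S/da_K = −1/6 < 0: the reaction function is downward-sloping, so the choices are strategic substitutes.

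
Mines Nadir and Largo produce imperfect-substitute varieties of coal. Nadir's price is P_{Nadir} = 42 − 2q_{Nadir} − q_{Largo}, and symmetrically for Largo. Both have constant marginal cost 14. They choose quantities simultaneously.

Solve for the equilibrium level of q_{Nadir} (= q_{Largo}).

Mine Nadir's profit: π = q_{Nadir}(42 − 2q_{Nadir} − q_{Largo}) − 14q_{Nadir}.
∂π/∂q_{Nadir} = 28 − 4q_{Nadir} − q_{Largo} = 0 ⇒ q_{Nadir} = 7 − 0.25q_{Largo}.
By symmetry q_{Largo} = q_{Nadir}; substituting into the reaction function, 1.25q_{Nadir} = 7 and q_{Nadir} = 5.6.

5.6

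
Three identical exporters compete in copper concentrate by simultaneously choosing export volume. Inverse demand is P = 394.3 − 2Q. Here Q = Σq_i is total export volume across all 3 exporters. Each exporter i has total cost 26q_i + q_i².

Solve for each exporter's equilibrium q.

36.83

A representative exporter's profit is π_i = q_i(394.3 − 2Q) − 26q_i − q_i², with Q = q_i + Σ_{j≠i} q_j.
First-order condition: 368.3 − 6q_i − 2Σ_{j≠i} q_j = 0.
Imposing symmetry (q_j = q for all j) turns Σ_{j≠i} q_j into 2q, so 368.3 = 10q and q = 36.83.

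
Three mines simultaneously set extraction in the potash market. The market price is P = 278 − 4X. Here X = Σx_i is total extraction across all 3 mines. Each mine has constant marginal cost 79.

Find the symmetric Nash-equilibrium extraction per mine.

12.4375

A representative mine's profit is π_i = x_i(278 − 4X) − 79x_i, with X = x_i + Σ_{j≠i} x_j.
First-order condition: 199 − 8x_i − 4Σ_{j≠i} x_j = 0.
Imposing symmetry (x_j = x for all j) turns Σ_{j≠i} x_j into 2x, so 199 = 16x and x = 12.4375.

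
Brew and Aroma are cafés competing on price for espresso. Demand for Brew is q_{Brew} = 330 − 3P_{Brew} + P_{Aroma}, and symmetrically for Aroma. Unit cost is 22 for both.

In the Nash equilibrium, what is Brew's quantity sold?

171.6

Brew's profit: π = (P_{Brew} − 22)(330 − 3P_{Brew} + P_{Aroma}).
∂π/∂P_{Brew} = 396 − 6P_{Brew} + P_{Aroma} = 0 ⇒ P_{Brew} = 66 + (1/6)P_{Aroma}.
By symmetry P_{Aroma} = P_{Brew}; substituting into the reaction function, (5/6)P_{Brew} = 66 and P_{Brew} = 79.2.
q_{Brew} = 330 − 3·79.2 + 79.2 = 171.6.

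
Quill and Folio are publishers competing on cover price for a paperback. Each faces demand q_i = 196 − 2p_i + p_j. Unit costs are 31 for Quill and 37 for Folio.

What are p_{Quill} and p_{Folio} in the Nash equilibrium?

Quill's profit: π = (p_{Quill} − 31)(196 − 2p_{Quill} + p_{Folio}).
∂π/∂p_{Quill} = 258 − 4p_{Quill} + p_{Folio} = 0 ⇒ p_{Quill} = 64.5 + 0.25p_{Folio}.
Similarly p_{Folio} = 67.5 + 0.25p_{Quill}.
Plugging p_{Folio} into Quill's best response: p_{Quill} = 64.5 + 0.25(67.5 + 0.25p_{Quill}) ⇒ 0.9375p_{Quill} = 81.375, so p_{Quill} = 86.8.
Then p_{Folio} = 67.5 + 0.25·86.8 = 89.2.

86.8, 89.2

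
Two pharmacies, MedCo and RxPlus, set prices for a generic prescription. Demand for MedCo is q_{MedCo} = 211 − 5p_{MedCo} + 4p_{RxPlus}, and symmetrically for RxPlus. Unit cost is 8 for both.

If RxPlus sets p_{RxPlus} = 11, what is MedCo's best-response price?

MedCo's profit: π = (p_{MedCo} − 8)(211 − 5p_{MedCo} + 4p_{RxPlus}).
∂π/∂p_{MedCo} = 251 − 10p_{MedCo} + 4p_{RxPlus} = 0 ⇒ p_{MedCo} = 25.1 + 0.4p_{RxPlus}.
At p_{RxPlus} = 11: p_{MedCo} = 25.1 + 0.4·11 = 29.5.

29.5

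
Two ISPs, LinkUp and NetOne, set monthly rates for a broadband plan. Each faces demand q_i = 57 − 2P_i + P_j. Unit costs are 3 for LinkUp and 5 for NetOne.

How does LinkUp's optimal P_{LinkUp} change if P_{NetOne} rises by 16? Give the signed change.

4

LinkUp's profit: π = (P_{LinkUp} − 3)(57 − 2P_{LinkUp} + P_{NetOne}).
∂π/∂P_{LinkUp} = 63 − 4P_{LinkUp} + P_{NetOne} = 0 ⇒ P_{LinkUp} = 15.75 + 0.25P_{NetOne}.
The reaction-function slope is 0.25, so a 16-unit rise in P_{NetOne} moves P_{LinkUp} by 0.25 × 16 = 4. LinkUp's best response rises — the actions are strategic complements.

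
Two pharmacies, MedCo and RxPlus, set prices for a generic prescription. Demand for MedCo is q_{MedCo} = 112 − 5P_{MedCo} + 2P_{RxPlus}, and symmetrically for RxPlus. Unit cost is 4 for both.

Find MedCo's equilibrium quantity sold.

62.5

MedCo's profit: π = (P_{MedCo} − 4)(112 − 5P_{MedCo} + 2P_{RxPlus}).
∂π/∂P_{MedCo} = 132 − 10P_{MedCo} + 2P_{RxPlus} = 0 ⇒ P_{MedCo} = 13.2 + 0.2P_{RxPlus}.
By symmetry P_{RxPlus} = P_{MedCo}; substituting into the reaction function, 0.8P_{MedCo} = 13.2 and P_{MedCo} = 16.5.
q_{MedCo} = 112 − 5·16.5 + 2·16.5 = 62.5.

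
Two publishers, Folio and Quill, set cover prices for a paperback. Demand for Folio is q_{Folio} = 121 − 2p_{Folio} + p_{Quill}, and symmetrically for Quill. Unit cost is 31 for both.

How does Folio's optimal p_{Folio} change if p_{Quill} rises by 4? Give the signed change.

Folio's profit: π = (p_{Folio} − 31)(121 − 2p_{Folio} + p_{Quill}).
∂π/∂p_{Folio} = 183 − 4p_{Folio} + p_{Quill} = 0 ⇒ p_{Folio} = 45.75 + 0.25p_{Quill}.
The reaction-function slope is 0.25, so a 4-unit rise in p_{Quill} moves p_{Folio} by 0.25 × 4 = 1. Folio's best response rises — the actions are strategic complements.

1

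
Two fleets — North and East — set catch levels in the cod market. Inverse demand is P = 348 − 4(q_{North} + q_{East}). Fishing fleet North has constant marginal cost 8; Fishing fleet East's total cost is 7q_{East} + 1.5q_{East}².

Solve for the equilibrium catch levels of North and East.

33, 19

Fishing fleet North's profit: π = q_{North}(348 − 4(q_{North} + q_{East})) − 8q_{North}.
∂π/∂q_{North} = 340 − 8q_{North} − 4q_{East} = 0, so q_{North} = 42.5 − 0.5q_{East}.
For East: ∂π/∂q_{East} = 341 − 11q_{East} − 4q_{North} = 0 ⇒ q_{East} = 31 − (4/11)q_{North}.
Substituting the second reaction function into the first: q_{North} = 42.5 − 0.5(31 − (4/11)q_{North}), which gives (9/11)q_{North} = 27 ⇒ q_{North} = 33.
Then q_{East} = 31 − (4/11)·33 = 19.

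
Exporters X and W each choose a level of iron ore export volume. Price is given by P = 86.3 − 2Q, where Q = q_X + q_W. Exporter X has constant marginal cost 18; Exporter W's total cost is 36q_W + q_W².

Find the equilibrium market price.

48.92

Exporter X's profit: π = q_X(86.3 − 2(q_X + q_W)) − 18q_X.
∂π/∂q_X = 68.3 − 4q_X − 2q_W = 0, so q_X = 17.075 − 0.5q_W.
For W: ∂π/∂q_W = 50.3 − 6q_W − 2q_X = 0 ⇒ q_W = 503/60 − (1/3)q_X.
Solving the two reaction functions simultaneously: (1 − (−0.5)(−1/3))q_X = 17.075 − 0.5·(503/60), so (5/6)q_X = 773/60 and q_X = 15.46.
Then q_W = 503/60 − (1/3)·15.46 = 3.23.
Equilibrium price: P = 86.3 − 2·18.69 = 48.92.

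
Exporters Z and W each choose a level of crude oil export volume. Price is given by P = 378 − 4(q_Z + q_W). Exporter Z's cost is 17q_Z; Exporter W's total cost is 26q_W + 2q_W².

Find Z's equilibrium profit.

5343.61

Exporter Z's profit: π = q_Z(378 − 4(q_Z + q_W)) − 17q_Z.
∂π/∂q_Z = 361 − 8q_Z − 4q_W = 0, so q_Z = 45.125 − 0.5q_W.
For W: ∂π/∂q_W = 352 − 12q_W − 4q_Z = 0 ⇒ q_W = 88/3 − (1/3)q_Z.
Solving the two reaction functions simultaneously: (1 − (−0.5)(−1/3))q_Z = 45.125 − 0.5·(88/3), so (5/6)q_Z = 731/24 and q_Z = 36.55.
Then q_W = 88/3 − (1/3)·36.55 = 17.15.
Price P = 378 − 4·53.7 = 163.2.
Z's profit: (163.2 − 17)·36.55 = 5343.61.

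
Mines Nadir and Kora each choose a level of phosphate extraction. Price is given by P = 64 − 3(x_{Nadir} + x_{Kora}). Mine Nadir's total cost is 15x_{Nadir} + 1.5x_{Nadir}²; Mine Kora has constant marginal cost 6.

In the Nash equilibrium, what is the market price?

Mine Nadir's profit: π = x_{Nadir}(64 − 3(x_{Nadir} + x_{Kora})) − 15x_{Nadir} − 1.5x_{Nadir}².
∂π/∂x_{Nadir} = 49 − 9x_{Nadir} − 3x_{Kora} = 0, so x_{Nadir} = 49/9 − (1/3)x_{Kora}.
For Kora: ∂π/∂x_{Kora} = 58 − 6x_{Kora} − 3x_{Nadir} = 0 ⇒ x_{Kora} = 29/3 − 0.5x_{Nadir}.
Substituting the second reaction function into the first: x_{Nadir} = 49/9 − (1/3)(29/3 − 0.5x_{Nadir}), which gives (5/6)x_{Nadir} = 20/9 ⇒ x_{Nadir} = 8/3.
Then x_{Kora} = 29/3 − 0.5·(8/3) = 25/3.
Equilibrium price: P = 64 − 3·11 = 31.

31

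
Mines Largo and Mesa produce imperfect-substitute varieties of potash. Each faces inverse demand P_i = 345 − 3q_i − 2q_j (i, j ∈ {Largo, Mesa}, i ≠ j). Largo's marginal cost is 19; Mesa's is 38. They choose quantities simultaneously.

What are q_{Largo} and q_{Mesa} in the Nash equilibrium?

41.9375, 37.1875

Mine Largo's profit: π = q_{Largo}(345 − 3q_{Largo} − 2q_{Mesa}) − 19q_{Largo}.
∂π/∂q_{Largo} = 326 − 6q_{Largo} − 2q_{Mesa} = 0 ⇒ q_{Largo} = 163/3 − (1/3)q_{Mesa}.
Similarly q_{Mesa} = 307/6 − (1/3)q_{Largo}.
Substituting the second reaction function into the first: q_{Largo} = 163/3 − (1/3)(307/6 − (1/3)q_{Largo}), which gives (8/9)q_{Largo} = 671/18 ⇒ q_{Largo} = 41.9375.
Then q_{Mesa} = 307/6 − (1/3)·41.9375 = 37.1875.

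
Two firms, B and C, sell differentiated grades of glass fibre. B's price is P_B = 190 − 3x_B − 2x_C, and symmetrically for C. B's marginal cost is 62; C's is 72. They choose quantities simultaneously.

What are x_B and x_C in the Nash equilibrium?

16.625, 14.125

Firm B's profit: π = x_B(190 − 3x_B − 2x_C) − 62x_B.
∂π/∂x_B = 128 − 6x_B − 2x_C = 0 ⇒ x_B = 64/3 − (1/3)x_C.
Similarly x_C = 59/3 − (1/3)x_B.
Solving the two reaction functions simultaneously: (1 − (−1/3)(−1/3))x_B = 64/3 − (1/3)·(59/3), so (8/9)x_B = 133/9 and x_B = 16.625.
Then x_C = 59/3 − (1/3)·16.625 = 14.125.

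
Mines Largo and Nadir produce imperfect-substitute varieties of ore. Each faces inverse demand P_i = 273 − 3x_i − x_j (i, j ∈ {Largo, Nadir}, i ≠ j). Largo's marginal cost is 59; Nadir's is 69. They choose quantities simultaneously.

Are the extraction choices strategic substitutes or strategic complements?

Mine Largo's profit: π = x_{Largo}(273 − 3x_{Largo} − x_{Nadir}) − 59x_{Largo}.
∂π/∂x_{Largo} = 214 − 6x_{Largo} − x_{Nadir} = 0 ⇒ x_{Largo} = 107/3 − (1/6)x_{Nadir}.
The best-response slope dx_{Largo}/dx_{Nadir} = −1/6 < 0: the reaction function is downward-sloping, so the choices are strategic substitutes.

strategic substitutes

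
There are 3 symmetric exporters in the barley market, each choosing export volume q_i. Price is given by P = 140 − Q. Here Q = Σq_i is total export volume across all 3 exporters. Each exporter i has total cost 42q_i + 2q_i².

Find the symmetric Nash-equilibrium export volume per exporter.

12.25

A representative exporter's profit is π_i = q_i(140 − Q) − 42q_i − 2q_i², with Q = q_i + Σ_{j≠i} q_j.
First-order condition: 98 − 6q_i − Σ_{j≠i} q_j = 0.
Imposing symmetry (q_j = q for all j) turns Σ_{j≠i} q_j into 2q, so 98 = 8q and q = 12.25.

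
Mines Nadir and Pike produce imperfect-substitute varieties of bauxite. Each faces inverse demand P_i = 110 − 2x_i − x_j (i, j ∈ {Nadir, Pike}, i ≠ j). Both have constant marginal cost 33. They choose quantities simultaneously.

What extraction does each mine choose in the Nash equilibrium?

Mine Nadir's profit: π = x_{Nadir}(110 − 2x_{Nadir} − x_{Pike}) − 33x_{Nadir}.
∂π/∂x_{Nadir} = 77 − 4x_{Nadir} − x_{Pike} = 0 ⇒ x_{Nadir} = 19.25 − 0.25x_{Pike}.
The game is symmetric, so in equilibrium x_{Pike} = x_{Nadir}: the reaction function gives 1.25x_{Nadir} = 19.25, hence x_{Nadir} = 15.4.

15.4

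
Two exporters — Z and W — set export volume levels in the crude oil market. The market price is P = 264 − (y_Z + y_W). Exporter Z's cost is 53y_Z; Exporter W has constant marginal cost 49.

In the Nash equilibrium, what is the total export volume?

142

Exporter Z's profit: π = y_Z(264 − (y_Z + y_W)) − 53y_Z.
∂π/∂y_Z = 211 − 2y_Z − y_W = 0, so y_Z = 105.5 − 0.5y_W.
By the same steps for W: y_W = 107.5 − 0.5y_Z.
Plugging y_W into Z's best response: y_Z = 105.5 − 0.5(107.5 − 0.5y_Z) ⇒ 0.75y_Z = 51.75, so y_Z = 69.
Then y_W = 107.5 − 0.5·69 = 73.
Total export volume: 69 + 73 = 142.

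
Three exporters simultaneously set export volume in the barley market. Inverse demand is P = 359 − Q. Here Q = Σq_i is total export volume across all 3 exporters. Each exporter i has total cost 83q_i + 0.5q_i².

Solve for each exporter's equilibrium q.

55.2

A representative exporter's profit is π_i = q_i(359 − Q) − 83q_i − 0.5q_i², with Q = q_i + Σ_{j≠i} q_j.
First-order condition: 276 − 3q_i − Σ_{j≠i} q_j = 0.
Imposing symmetry (q_j = q for all j) turns Σ_{j≠i} q_j into 2q, so 276 = 5q and q = 55.2.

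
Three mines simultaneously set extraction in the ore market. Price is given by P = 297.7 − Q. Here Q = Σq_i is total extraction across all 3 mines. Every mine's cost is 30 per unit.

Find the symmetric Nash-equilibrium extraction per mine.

66.925

A representative mine's profit is π_i = q_i(297.7 − Q) − 30q_i, with Q = q_i + Σ_{j≠i} q_j.
First-order condition: 267.7 − 2q_i − Σ_{j≠i} q_j = 0.
With identical mines, set every q_j = q: then 267.7 − 2q − 2q = 0, i.e. q = 267.7/4 = 66.925.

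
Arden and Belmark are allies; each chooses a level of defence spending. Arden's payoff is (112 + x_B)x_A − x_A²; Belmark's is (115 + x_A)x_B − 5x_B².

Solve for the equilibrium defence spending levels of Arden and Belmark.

Expanding Arden's payoff: 112x_A + x_Bx_A − x_A².
∂π/∂x_A = 112 + x_B − 2x_A = 0, so x_A = 56 + 0.5x_B.
Likewise for Belmark: x_B = 11.5 + 0.1x_A.
Solving the two reaction functions simultaneously: (1 − (0.5)(0.1))x_A = 56 + 0.5·11.5, so 0.95x_A = 61.75 and x_A = 65.
Then x_B = 11.5 + 0.1·65 = 18.

65, 18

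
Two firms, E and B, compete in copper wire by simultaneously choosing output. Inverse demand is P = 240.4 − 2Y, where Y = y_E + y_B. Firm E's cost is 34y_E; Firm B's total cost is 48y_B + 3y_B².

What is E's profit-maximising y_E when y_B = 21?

Firm E's profit: π = y_E(240.4 − 2(y_E + y_B)) − 34y_E.
∂π/∂y_E = 206.4 − 4y_E − 2y_B = 0, so y_E = 51.6 − 0.5y_B.
At y_B = 21: y_E = 51.6 − 0.5·21 = 41.1.

41.1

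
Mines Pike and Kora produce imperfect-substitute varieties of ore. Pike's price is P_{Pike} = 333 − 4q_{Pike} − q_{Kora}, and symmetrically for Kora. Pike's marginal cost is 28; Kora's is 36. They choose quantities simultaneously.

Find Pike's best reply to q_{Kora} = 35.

Mine Pike's profit: π = q_{Pike}(333 − 4q_{Pike} − q_{Kora}) − 28q_{Pike}.
∂π/∂q_{Pike} = 305 − 8q_{Pike} − q_{Kora} = 0 ⇒ q_{Pike} = 38.125 − 0.125q_{Kora}.
At q_{Kora} = 35: q_{Pike} = 38.125 − 0.125·35 = 33.75.

33.75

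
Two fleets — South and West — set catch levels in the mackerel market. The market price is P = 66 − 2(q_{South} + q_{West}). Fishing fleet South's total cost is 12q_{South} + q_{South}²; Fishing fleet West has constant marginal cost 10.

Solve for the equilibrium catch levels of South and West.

Fishing fleet South's profit: π = q_{South}(66 − 2(q_{South} + q_{West})) − 12q_{South} − q_{South}².
∂π/∂q_{South} = 54 − 6q_{South} − 2q_{West} = 0, so q_{South} = 9 − (1/3)q_{West}.
For West: ∂π/∂q_{West} = 56 − 4q_{West} − 2q_{South} = 0 ⇒ q_{West} = 14 − 0.5q_{South}.
Solving the two reaction functions simultaneously: (1 − (−1/3)(−0.5))q_{South} = 9 − (1/3)·14, so (5/6)q_{South} = 13/3 and q_{South} = 5.2.
Then q_{West} = 14 − 0.5·5.2 = 11.4.

5.2, 11.4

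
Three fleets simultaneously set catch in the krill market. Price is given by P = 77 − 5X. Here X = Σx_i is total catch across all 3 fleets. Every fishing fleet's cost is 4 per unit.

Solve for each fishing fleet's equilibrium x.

A representative fishing fleet's profit is π_i = x_i(77 − 5X) − 4x_i, with X = x_i + Σ_{j≠i} x_j.
First-order condition: 73 − 10x_i − 5Σ_{j≠i} x_j = 0.
In a symmetric equilibrium every fishing fleet chooses the same x, so Σ_{j≠i} x_j = 2x. The condition becomes 73 − 20x = 0, giving x = 73/20 = 3.65.

3.65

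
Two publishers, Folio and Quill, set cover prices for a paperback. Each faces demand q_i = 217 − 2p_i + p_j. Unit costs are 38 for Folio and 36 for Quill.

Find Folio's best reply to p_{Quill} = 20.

78.25

Folio's profit: π = (p_{Folio} − 38)(217 − 2p_{Folio} + p_{Quill}).
∂π/∂p_{Folio} = 293 − 4p_{Folio} + p_{Quill} = 0 ⇒ p_{Folio} = 73.25 + 0.25p_{Quill}.
At p_{Quill} = 20: p_{Folio} = 73.25 + 0.25·20 = 78.25.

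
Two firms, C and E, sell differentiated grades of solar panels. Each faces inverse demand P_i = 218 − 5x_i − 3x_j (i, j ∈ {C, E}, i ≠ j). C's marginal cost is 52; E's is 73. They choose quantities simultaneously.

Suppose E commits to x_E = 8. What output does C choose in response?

Firm C's profit: π = x_C(218 − 5x_C − 3x_E) − 52x_C.
∂π/∂x_C = 166 − 10x_C − 3x_E = 0 ⇒ x_C = 16.6 − 0.3x_E.
At x_E = 8: x_C = 16.6 − 0.3·8 = 14.2.

14.2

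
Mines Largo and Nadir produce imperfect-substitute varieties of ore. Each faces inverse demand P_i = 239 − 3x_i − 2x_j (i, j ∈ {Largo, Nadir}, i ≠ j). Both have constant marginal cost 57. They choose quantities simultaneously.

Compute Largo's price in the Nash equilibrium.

Mine Largo's profit: π = x_{Largo}(239 − 3x_{Largo} − 2x_{Nadir}) − 57x_{Largo}.
∂π/∂x_{Largo} = 182 − 6x_{Largo} − 2x_{Nadir} = 0 ⇒ x_{Largo} = 91/3 − (1/3)x_{Nadir}.
Setting x_{Largo} = x_{Nadir} in the reaction function: x_{Largo} = 91/3 − (1/3)x_{Largo}, so x_{Largo} = (91/3) / (4/3) = 22.75.
P_{Largo} = 239 − 3·22.75 − 2·22.75 = 125.25.

125.25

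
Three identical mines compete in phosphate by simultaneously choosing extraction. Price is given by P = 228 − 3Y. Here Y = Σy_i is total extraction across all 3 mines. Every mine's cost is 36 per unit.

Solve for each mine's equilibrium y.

A representative mine's profit is π_i = y_i(228 − 3Y) − 36y_i, with Y = y_i + Σ_{j≠i} y_j.
First-order condition: 192 − 6y_i − 3Σ_{j≠i} y_j = 0.
With identical mines, set every y_j = y: then 192 − 6y − 6y = 0, i.e. y = 192/12 = 16.

16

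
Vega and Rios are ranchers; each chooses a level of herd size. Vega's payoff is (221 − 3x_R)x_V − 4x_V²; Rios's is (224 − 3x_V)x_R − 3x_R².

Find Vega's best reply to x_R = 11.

23.5

Expanding Vega's payoff: 221x_V − 3x_Rx_V − 4x_V².
∂π/∂x_V = 221 − 3x_R − 8x_V = 0, so x_V = 27.625 − 0.375x_R.
At x_R = 11: x_V = 27.625 − 0.375·11 = 23.5.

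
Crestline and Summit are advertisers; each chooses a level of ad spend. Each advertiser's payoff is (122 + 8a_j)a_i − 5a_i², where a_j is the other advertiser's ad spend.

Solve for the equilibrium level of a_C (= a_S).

61

Crestline's payoff is (122 + 8a_S)a_C − 5a_C².
∂π/∂a_C = 122 + 8a_S − 10a_C = 0, so a_C = 12.2 + 0.8a_S.
By symmetry a_S = a_C; substituting into the reaction function, 0.2a_C = 12.2 and a_C = 61.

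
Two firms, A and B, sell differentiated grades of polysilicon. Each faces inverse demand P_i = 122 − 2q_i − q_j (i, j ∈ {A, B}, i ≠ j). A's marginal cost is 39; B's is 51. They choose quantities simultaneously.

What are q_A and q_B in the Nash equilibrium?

17.4, 13.4

Firm A's profit: π = q_A(122 − 2q_A − q_B) − 39q_A.
∂π/∂q_A = 83 − 4q_A − q_B = 0 ⇒ q_A = 20.75 − 0.25q_B.
Similarly q_B = 17.75 − 0.25q_A.
Substituting the second reaction function into the first: q_A = 20.75 − 0.25(17.75 − 0.25q_A), which gives 0.9375q_A = 16.3125 ⇒ q_A = 17.4.
Then q_B = 17.75 − 0.25·17.4 = 13.4.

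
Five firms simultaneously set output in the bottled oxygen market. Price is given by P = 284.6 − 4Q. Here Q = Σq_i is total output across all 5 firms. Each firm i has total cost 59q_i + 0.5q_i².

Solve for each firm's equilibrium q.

9.024

A representative firm's profit is π_i = q_i(284.6 − 4Q) − 59q_i − 0.5q_i², with Q = q_i + Σ_{j≠i} q_j.
First-order condition: 225.6 − 9q_i − 4Σ_{j≠i} q_j = 0.
Imposing symmetry (q_j = q for all j) turns Σ_{j≠i} q_j into 4q, so 225.6 = 25q and q = 9.024.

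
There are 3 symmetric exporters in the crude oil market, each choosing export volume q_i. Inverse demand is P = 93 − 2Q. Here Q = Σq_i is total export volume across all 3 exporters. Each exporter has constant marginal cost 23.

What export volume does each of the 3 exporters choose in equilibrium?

8.75

A representative exporter's profit is π_i = q_i(93 − 2Q) − 23q_i, with Q = q_i + Σ_{j≠i} q_j.
First-order condition: 70 − 4q_i − 2Σ_{j≠i} q_j = 0.
Imposing symmetry (q_j = q for all j) turns Σ_{j≠i} q_j into 2q, so 70 = 8q and q = 8.75.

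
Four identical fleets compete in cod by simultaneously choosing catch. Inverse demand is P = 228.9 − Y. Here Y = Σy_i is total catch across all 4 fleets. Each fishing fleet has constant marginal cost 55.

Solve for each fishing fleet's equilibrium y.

34.78

A representative fishing fleet's profit is π_i = y_i(228.9 − Y) − 55y_i, with Y = y_i + Σ_{j≠i} y_j.
First-order condition: 173.9 − 2y_i − Σ_{j≠i} y_j = 0.
With identical fishing fleets, set every y_j = y: then 173.9 − 2y − 3y = 0, i.e. y = 173.9/5 = 34.78.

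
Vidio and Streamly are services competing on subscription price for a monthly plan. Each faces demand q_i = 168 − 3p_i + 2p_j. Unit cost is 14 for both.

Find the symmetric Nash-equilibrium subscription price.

Vidio's profit: π = (p_{Vidio} − 14)(168 − 3p_{Vidio} + 2p_{Streamly}).
∂π/∂p_{Vidio} = 210 − 6p_{Vidio} + 2p_{Streamly} = 0 ⇒ p_{Vidio} = 35 + (1/3)p_{Streamly}.
The game is symmetric, so in equilibrium p_{Streamly} = p_{Vidio}: the reaction function gives (2/3)p_{Vidio} = 35, hence p_{Vidio} = 52.5.

52.5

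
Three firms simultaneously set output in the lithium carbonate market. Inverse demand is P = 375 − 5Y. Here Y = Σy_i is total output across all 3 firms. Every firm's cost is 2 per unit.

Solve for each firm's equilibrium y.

18.65

A representative firm's profit is π_i = y_i(375 − 5Y) − 2y_i, with Y = y_i + Σ_{j≠i} y_j.
First-order condition: 373 − 10y_i − 5Σ_{j≠i} y_j = 0.
Imposing symmetry (y_j = y for all j) turns Σ_{j≠i} y_j into 2y, so 373 = 20y and y = 18.65.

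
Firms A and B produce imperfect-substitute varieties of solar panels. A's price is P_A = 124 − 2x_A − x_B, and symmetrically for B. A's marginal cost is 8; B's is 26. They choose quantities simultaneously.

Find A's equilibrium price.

56.8

Firm A's profit: π = x_A(124 − 2x_A − x_B) − 8x_A.
∂π/∂x_A = 116 − 4x_A − x_B = 0 ⇒ x_A = 29 − 0.25x_B.
Similarly x_B = 24.5 − 0.25x_A.
Substituting the second reaction function into the first: x_A = 29 − 0.25(24.5 − 0.25x_A), which gives 0.9375x_A = 22.875 ⇒ x_A = 24.4.
Then x_B = 24.5 − 0.25·24.4 = 18.4.
P_A = 124 − 2·24.4 − 18.4 = 56.8.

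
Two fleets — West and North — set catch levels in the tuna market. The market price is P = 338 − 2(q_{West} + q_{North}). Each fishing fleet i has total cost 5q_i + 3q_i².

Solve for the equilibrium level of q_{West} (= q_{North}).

Fishing fleet West's profit: π = q_{West}(338 − 2(q_{West} + q_{North})) − 5q_{West} − 3q_{West}².
∂π/∂q_{West} = 333 − 10q_{West} − 2q_{North} = 0, so q_{West} = 33.3 − 0.2q_{North}.
Setting q_{West} = q_{North} in the reaction function: q_{West} = 33.3 − 0.2q_{West}, so q_{West} = 33.3 / 1.2 = 27.75.

27.75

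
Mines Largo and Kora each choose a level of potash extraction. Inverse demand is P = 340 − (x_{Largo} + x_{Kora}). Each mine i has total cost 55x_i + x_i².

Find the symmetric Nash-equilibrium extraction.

57

Mine Largo's profit: π = x_{Largo}(340 − (x_{Largo} + x_{Kora})) − 55x_{Largo} − x_{Largo}².
∂π/∂x_{Largo} = 285 − 4x_{Largo} − x_{Kora} = 0, so x_{Largo} = 71.25 − 0.25x_{Kora}.
Setting x_{Largo} = x_{Kora} in the reaction function: x_{Largo} = 71.25 − 0.25x_{Largo}, so x_{Largo} = 71.25 / 1.25 = 57.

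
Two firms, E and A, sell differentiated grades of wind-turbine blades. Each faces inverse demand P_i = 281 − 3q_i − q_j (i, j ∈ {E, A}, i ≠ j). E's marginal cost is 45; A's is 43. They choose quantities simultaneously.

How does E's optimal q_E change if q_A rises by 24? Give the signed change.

-4

Firm E's profit: π = q_E(281 − 3q_E − q_A) − 45q_E.
∂π/∂q_E = 236 − 6q_E − q_A = 0 ⇒ q_E = 118/3 − (1/6)q_A.
The reaction-function slope is −1/6, so a 24-unit rise in q_A moves q_E by −1/6 × 24 = −4. E's best response falls — the actions are strategic substitutes.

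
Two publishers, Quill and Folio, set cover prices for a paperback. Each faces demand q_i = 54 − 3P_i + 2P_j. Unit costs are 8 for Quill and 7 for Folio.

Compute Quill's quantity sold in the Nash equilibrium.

33.9375

Quill's profit: π = (P_{Quill} − 8)(54 − 3P_{Quill} + 2P_{Folio}).
∂π/∂P_{Quill} = 78 − 6P_{Quill} + 2P_{Folio} = 0 ⇒ P_{Quill} = 13 + (1/3)P_{Folio}.
Similarly P_{Folio} = 12.5 + (1/3)P_{Quill}.
Plugging P_{Folio} into Quill's best response: P_{Quill} = 13 + (1/3)(12.5 + (1/3)P_{Quill}) ⇒ (8/9)P_{Quill} = 103/6, so P_{Quill} = 19.3125.
Then P_{Folio} = 12.5 + (1/3)·19.3125 = 18.9375.
q_{Quill} = 54 − 3·19.3125 + 2·18.9375 = 33.9375.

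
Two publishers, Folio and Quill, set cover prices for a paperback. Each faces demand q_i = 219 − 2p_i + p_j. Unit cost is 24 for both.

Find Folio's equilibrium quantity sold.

130

Folio's profit: π = (p_{Folio} − 24)(219 − 2p_{Folio} + p_{Quill}).
∂π/∂p_{Folio} = 267 − 4p_{Folio} + p_{Quill} = 0 ⇒ p_{Folio} = 66.75 + 0.25p_{Quill}.
Setting p_{Folio} = p_{Quill} in the reaction function: p_{Folio} = 66.75 + 0.25p_{Folio}, so p_{Folio} = 66.75 / 0.75 = 89.
q_{Folio} = 219 − 2·89 + 89 = 130.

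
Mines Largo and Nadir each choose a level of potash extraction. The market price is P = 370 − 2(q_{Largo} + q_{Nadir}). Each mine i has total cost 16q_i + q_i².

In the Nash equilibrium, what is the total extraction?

88.5

Mine Largo's profit: π = q_{Largo}(370 − 2(q_{Largo} + q_{Nadir})) − 16q_{Largo} − q_{Largo}².
∂π/∂q_{Largo} = 354 − 6q_{Largo} − 2q_{Nadir} = 0, so q_{Largo} = 59 − (1/3)q_{Nadir}.
By symmetry q_{Nadir} = q_{Largo}; substituting into the reaction function, (4/3)q_{Largo} = 59 and q_{Largo} = 44.25.
Total extraction: 44.25 + 44.25 = 88.5.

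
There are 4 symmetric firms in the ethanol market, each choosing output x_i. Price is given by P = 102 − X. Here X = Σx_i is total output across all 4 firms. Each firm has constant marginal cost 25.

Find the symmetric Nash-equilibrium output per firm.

15.4

A representative firm's profit is π_i = x_i(102 − X) − 25x_i, with X = x_i + Σ_{j≠i} x_j.
First-order condition: 77 − 2x_i − Σ_{j≠i} x_j = 0.
In a symmetric equilibrium every firm chooses the same x, so Σ_{j≠i} x_j = 3x. The condition becomes 77 − 5x = 0, giving x = 77/5 = 15.4.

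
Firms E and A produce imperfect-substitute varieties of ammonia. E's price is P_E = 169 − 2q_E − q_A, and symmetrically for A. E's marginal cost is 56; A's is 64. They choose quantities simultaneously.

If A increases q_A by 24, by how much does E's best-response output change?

-6

Firm E's profit: π = q_E(169 − 2q_E − q_A) − 56q_E.
∂π/∂q_E = 113 − 4q_E − q_A = 0 ⇒ q_E = 28.25 − 0.25q_A.
The reaction-function slope is −0.25, so a 24-unit rise in q_A moves q_E by −0.25 × 24 = −6. E's best response falls — the actions are strategic substitutes.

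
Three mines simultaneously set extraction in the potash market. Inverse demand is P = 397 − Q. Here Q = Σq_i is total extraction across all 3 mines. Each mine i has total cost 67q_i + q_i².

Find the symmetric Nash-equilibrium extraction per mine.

55

A representative mine's profit is π_i = q_i(397 − Q) − 67q_i − q_i², with Q = q_i + Σ_{j≠i} q_j.
First-order condition: 330 − 4q_i − Σ_{j≠i} q_j = 0.
In a symmetric equilibrium every mine chooses the same q, so Σ_{j≠i} q_j = 2q. The condition becomes 330 − 6q = 0, giving q = 330/6 = 55.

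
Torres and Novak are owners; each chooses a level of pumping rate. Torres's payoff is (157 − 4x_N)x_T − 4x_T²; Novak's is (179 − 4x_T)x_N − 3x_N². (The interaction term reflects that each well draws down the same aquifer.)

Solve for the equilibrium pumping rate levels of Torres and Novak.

Expanding Torres's payoff: 157x_T − 4x_Nx_T − 4x_T².
∂π/∂x_T = 157 − 4x_N − 8x_T = 0, so x_T = 19.625 − 0.5x_N.
Likewise for Novak: x_N = 179/6 − (2/3)x_T.
Plugging x_N into Torres's best response: x_T = 19.625 − 0.5(179/6 − (2/3)x_T) ⇒ (2/3)x_T = 113/24, so x_T = 7.0625.
Then x_N = 179/6 − (2/3)·7.0625 = 25.125.

7.0625, 25.125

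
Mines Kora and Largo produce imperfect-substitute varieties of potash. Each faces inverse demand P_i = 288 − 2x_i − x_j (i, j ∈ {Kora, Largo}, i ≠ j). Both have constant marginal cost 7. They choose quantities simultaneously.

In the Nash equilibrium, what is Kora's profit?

6316.88

Mine Kora's profit: π = x_{Kora}(288 − 2x_{Kora} − x_{Largo}) − 7x_{Kora}.
∂π/∂x_{Kora} = 281 − 4x_{Kora} − x_{Largo} = 0 ⇒ x_{Kora} = 70.25 − 0.25x_{Largo}.
Setting x_{Kora} = x_{Largo} in the reaction function: x_{Kora} = 70.25 − 0.25x_{Kora}, so x_{Kora} = 70.25 / 1.25 = 56.2.
P_{Kora} = 288 − 2·56.2 − 56.2 = 119.4.
Profit = (119.4 − 7)·56.2 = 6316.88.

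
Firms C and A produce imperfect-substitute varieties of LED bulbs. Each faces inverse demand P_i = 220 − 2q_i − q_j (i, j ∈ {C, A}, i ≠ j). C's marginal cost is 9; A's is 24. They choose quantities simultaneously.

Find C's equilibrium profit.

Firm C's profit: π = q_C(220 − 2q_C − q_A) − 9q_C.
∂π/∂q_C = 211 − 4q_C − q_A = 0 ⇒ q_C = 52.75 − 0.25q_A.
Similarly q_A = 49 − 0.25q_C.
Solving the two reaction functions simultaneously: (1 − (−0.25)(−0.25))q_C = 52.75 − 0.25·49, so 0.9375q_C = 40.5 and q_C = 43.2.
Then q_A = 49 − 0.25·43.2 = 38.2.
P_C = 220 − 2·43.2 − 38.2 = 95.4.
Profit = (95.4 − 9)·43.2 = 3732.48.

3732.48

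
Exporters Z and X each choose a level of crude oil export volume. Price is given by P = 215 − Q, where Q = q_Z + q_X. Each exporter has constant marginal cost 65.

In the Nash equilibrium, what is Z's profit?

Exporter Z's profit: π = q_Z(215 − (q_Z + q_X)) − 65q_Z.
∂π/∂q_Z = 150 − 2q_Z − q_X = 0, so q_Z = 75 − 0.5q_X.
Setting q_Z = q_X in the reaction function: q_Z = 75 − 0.5q_Z, so q_Z = 75 / 1.5 = 50.
Price P = 215 − 100 = 115.
Z's profit: (115 − 65)·50 = 2500.

2500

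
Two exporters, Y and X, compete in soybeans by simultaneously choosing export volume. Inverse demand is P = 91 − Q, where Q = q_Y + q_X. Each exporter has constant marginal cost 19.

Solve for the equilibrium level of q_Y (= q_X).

24

Exporter Y's profit: π = q_Y(91 − (q_Y + q_X)) − 19q_Y.
∂π/∂q_Y = 72 − 2q_Y − q_X = 0, so q_Y = 36 − 0.5q_X.
Setting q_Y = q_X in the reaction function: q_Y = 36 − 0.5q_Y, so q_Y = 36 / 1.5 = 24.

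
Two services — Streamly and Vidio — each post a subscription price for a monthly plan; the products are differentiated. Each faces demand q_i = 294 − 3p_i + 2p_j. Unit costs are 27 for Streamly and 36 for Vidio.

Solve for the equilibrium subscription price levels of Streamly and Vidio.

95.4375, 98.8125

Streamly's profit: π = (p_{Streamly} − 27)(294 − 3p_{Streamly} + 2p_{Vidio}).
∂π/∂p_{Streamly} = 375 − 6p_{Streamly} + 2p_{Vidio} = 0 ⇒ p_{Streamly} = 62.5 + (1/3)p_{Vidio}.
Similarly p_{Vidio} = 67 + (1/3)p_{Streamly}.
Plugging p_{Vidio} into Streamly's best response: p_{Streamly} = 62.5 + (1/3)(67 + (1/3)p_{Streamly}) ⇒ (8/9)p_{Streamly} = 509/6, so p_{Streamly} = 95.4375.
Then p_{Vidio} = 67 + (1/3)·95.4375 = 98.8125.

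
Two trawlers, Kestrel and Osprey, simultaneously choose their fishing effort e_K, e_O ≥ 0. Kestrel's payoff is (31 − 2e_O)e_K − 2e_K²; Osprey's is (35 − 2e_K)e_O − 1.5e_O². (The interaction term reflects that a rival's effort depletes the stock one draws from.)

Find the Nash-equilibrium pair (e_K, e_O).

Expanding Kestrel's payoff: 31e_K − 2e_Oe_K − 2e_K².
∂π/∂e_K = 31 − 2e_O − 4e_K = 0, so e_K = 7.75 − 0.5e_O.
Likewise for Osprey: e_O = 35/3 − (2/3)e_K.
Substituting the second reaction function into the first: e_K = 7.75 − 0.5(35/3 − (2/3)e_K), which gives (2/3)e_K = 23/12 ⇒ e_K = 2.875.
Then e_O = 35/3 − (2/3)·2.875 = 9.75.

2.875, 9.75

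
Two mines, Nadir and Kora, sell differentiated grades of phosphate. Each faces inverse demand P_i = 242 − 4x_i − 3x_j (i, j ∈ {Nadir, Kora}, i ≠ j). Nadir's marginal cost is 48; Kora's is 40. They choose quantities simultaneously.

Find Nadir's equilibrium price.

Mine Nadir's profit: π = x_{Nadir}(242 − 4x_{Nadir} − 3x_{Kora}) − 48x_{Nadir}.
∂π/∂x_{Nadir} = 194 − 8x_{Nadir} − 3x_{Kora} = 0 ⇒ x_{Nadir} = 24.25 − 0.375x_{Kora}.
Similarly x_{Kora} = 25.25 − 0.375x_{Nadir}.
Solving the two reaction functions simultaneously: (1 − (−0.375)(−0.375))x_{Nadir} = 24.25 − 0.375·25.25, so (55/64)x_{Nadir} = 473/32 and x_{Nadir} = 17.2.
Then x_{Kora} = 25.25 − 0.375·17.2 = 18.8.
P_{Nadir} = 242 − 4·17.2 − 3·18.8 = 116.8.

116.8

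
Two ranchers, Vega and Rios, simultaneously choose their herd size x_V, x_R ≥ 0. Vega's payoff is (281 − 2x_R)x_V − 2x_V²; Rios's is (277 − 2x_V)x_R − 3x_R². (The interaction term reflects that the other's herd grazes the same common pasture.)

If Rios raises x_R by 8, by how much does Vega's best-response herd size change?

-4

Expanding Vega's payoff: 281x_V − 2x_Rx_V − 2x_V².
∂π/∂x_V = 281 − 2x_R − 4x_V = 0, so x_V = 70.25 − 0.5x_R.
The reaction-function slope is −0.5, so an 8-unit rise in x_R moves x_V by −0.5 × 8 = −4. Vega's best response falls — the actions are strategic substitutes.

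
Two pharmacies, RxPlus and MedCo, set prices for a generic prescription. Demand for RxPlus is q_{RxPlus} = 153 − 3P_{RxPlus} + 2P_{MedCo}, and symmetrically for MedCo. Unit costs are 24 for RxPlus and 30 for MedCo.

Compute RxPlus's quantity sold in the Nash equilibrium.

RxPlus's profit: π = (P_{RxPlus} − 24)(153 − 3P_{RxPlus} + 2P_{MedCo}).
∂π/∂P_{RxPlus} = 225 − 6P_{RxPlus} + 2P_{MedCo} = 0 ⇒ P_{RxPlus} = 37.5 + (1/3)P_{MedCo}.
Similarly P_{MedCo} = 40.5 + (1/3)P_{RxPlus}.
Substituting the second reaction function into the first: P_{RxPlus} = 37.5 + (1/3)(40.5 + (1/3)P_{RxPlus}), which gives (8/9)P_{RxPlus} = 51 ⇒ P_{RxPlus} = 57.375.
Then P_{MedCo} = 40.5 + (1/3)·57.375 = 59.625.
q_{RxPlus} = 153 − 3·57.375 + 2·59.625 = 100.125.

100.125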